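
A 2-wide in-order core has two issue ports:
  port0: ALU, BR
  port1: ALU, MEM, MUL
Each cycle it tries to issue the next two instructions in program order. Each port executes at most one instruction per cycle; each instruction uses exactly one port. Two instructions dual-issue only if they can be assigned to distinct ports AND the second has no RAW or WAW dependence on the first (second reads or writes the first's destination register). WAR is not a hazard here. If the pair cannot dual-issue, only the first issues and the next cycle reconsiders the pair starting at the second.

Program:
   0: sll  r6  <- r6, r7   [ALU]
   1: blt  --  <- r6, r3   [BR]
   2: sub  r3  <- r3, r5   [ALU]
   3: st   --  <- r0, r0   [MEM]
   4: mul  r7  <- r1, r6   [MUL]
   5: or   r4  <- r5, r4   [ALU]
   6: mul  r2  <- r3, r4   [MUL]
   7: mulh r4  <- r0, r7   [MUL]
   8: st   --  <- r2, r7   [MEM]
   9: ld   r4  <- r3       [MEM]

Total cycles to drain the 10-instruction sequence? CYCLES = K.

CYCLES = 8

0. sll.ALU @i0  | RAW r6
1. blt.BR sub.ALU @i1+i2  | 2-wide
2. st.MEM @i3  | no-port MEM/MUL
3. mul.MUL or.ALU @i4+i5  | 2-wide
4. mul.MUL @i6  | no-port MUL/MUL
5. mulh.MUL @i7  | no-port MUL/MEM
6. st.MEM @i8  | no-port MEM/MEM
7. ld.MEM @i9  | tail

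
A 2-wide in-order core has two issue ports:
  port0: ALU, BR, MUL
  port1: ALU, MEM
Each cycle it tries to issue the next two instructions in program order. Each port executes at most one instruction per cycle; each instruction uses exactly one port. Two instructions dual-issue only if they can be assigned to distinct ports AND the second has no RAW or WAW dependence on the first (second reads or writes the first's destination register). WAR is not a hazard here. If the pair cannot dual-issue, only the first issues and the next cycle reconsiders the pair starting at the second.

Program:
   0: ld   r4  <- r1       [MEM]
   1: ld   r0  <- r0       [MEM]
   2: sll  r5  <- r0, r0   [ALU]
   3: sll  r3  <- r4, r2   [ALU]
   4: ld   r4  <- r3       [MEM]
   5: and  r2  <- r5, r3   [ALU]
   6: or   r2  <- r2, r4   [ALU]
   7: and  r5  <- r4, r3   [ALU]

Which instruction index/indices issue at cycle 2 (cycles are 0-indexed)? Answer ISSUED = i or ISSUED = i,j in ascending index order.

ISSUED = 2,3

0. ld.MEM @i0  | no-port MEM/MEM
1. ld.MEM @i1  | RAW r0
2. sll.ALU;sll.ALU @i2+i3  | pair
3. ld.MEM;and.ALU @i4+i5  | pair
4. or.ALU;and.ALU @i6+i7  | pair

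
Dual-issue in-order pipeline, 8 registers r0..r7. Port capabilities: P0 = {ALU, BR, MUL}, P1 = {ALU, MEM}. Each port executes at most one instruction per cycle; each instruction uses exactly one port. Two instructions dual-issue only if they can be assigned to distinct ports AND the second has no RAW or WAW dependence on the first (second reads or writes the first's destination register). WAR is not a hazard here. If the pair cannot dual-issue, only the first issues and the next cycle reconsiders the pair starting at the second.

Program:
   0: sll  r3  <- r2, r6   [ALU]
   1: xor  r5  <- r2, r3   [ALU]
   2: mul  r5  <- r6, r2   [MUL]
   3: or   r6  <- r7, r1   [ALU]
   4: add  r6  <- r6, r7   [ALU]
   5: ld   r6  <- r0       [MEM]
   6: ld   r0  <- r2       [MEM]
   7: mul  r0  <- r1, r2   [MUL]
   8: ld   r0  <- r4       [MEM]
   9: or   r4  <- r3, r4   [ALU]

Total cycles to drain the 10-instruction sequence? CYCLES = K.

CYCLES = 8

0. sll @i0  | RAW r3
1. xor @i1  | WAW r5
2. mul or @i2&i3  | 2-wide
3. add @i4  | WAW r6
4. ld @i5  | no-port MEM/MEM
5. ld @i6  | WAW r0
6. mul @i7  | WAW r0
7. ld or @i8&i9  | 2-wide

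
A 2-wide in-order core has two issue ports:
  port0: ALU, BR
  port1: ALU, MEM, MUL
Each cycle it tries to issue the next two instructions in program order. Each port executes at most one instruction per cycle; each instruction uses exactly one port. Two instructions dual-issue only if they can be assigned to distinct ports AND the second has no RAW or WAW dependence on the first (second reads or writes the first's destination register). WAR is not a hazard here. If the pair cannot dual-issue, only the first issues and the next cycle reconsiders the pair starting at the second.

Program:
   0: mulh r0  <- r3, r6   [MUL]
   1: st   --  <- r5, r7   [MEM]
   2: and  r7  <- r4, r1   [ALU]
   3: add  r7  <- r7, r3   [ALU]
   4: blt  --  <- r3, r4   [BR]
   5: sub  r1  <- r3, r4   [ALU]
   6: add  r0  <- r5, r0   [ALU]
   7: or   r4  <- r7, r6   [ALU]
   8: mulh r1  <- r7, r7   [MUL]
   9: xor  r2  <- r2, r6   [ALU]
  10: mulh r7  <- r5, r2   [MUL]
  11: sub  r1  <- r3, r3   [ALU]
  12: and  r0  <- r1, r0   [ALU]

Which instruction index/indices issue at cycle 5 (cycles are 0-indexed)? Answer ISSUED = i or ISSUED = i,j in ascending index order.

0. mulh.MUL @i0  | no-port MUL/MEM
1. st.MEM+and.ALU @i1&i2  | dual
2. add.ALU+blt.BR @i3&i4  | dual
3. sub.ALU+add.ALU @i5&i6  | dual
4. or.ALU+mulh.MUL @i7&i8  | dual
5. xor.ALU @i9  | RAW r2
6. mulh.MUL+sub.ALU @i10&i11  | dual
7. and.ALU @i12  | tail

ISSUED = 9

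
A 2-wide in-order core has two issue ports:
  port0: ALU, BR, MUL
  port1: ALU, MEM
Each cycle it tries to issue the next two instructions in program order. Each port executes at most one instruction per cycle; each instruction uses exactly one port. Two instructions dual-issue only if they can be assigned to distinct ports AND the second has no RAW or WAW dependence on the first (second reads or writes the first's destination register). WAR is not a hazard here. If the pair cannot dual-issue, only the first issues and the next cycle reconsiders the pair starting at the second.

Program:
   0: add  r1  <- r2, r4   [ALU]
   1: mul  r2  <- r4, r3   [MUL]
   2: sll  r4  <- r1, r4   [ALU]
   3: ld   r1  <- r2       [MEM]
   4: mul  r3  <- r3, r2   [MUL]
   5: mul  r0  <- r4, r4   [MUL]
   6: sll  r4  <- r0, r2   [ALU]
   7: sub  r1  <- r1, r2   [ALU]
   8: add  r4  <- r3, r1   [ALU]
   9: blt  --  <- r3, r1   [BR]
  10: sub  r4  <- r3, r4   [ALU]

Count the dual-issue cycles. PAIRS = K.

  cy0 -> i0/i1 (add.ALU mul.MUL) 2-wide
  cy1 -> i2/i3 (sll.ALU ld.MEM) 2-wide
  cy2 -> i4 (mul.MUL) no-port MUL/MUL
  cy3 -> i5 (mul.MUL) RAW r0
  cy4 -> i6/i7 (sll.ALU sub.ALU) 2-wide
  cy5 -> i8/i9 (add.ALU blt.BR) 2-wide
  cy6 -> i10 (sub.ALU) tail

PAIRS = 4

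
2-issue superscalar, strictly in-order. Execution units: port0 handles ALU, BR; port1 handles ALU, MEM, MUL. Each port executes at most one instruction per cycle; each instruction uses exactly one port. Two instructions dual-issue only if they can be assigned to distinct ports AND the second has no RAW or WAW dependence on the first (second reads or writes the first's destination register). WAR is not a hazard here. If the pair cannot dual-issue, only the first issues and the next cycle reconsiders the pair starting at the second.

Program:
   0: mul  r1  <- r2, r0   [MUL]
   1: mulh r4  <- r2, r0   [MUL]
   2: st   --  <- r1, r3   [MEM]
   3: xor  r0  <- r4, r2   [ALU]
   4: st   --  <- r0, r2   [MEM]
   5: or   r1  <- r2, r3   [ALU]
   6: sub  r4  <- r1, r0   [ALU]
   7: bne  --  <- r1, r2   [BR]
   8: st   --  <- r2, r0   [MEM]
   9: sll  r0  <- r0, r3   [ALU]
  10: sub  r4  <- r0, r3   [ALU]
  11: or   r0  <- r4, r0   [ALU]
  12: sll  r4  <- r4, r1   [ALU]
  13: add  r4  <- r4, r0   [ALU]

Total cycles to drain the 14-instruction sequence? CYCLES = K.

CYCLES = 9

[0] i0  mul.MUL  -- no-port MUL/MUL
[1] i1  mulh.MUL  -- no-port MUL/MEM
[2] i2&i3  st.MEM+xor.ALU  -- 2-wide
[3] i4&i5  st.MEM+or.ALU  -- 2-wide
[4] i6&i7  sub.ALU+bne.BR  -- 2-wide
[5] i8&i9  st.MEM+sll.ALU  -- 2-wide
[6] i10  sub.ALU  -- RAW r4
[7] i11&i12  or.ALU+sll.ALU  -- 2-wide
[8] i13  add.ALU  -- tail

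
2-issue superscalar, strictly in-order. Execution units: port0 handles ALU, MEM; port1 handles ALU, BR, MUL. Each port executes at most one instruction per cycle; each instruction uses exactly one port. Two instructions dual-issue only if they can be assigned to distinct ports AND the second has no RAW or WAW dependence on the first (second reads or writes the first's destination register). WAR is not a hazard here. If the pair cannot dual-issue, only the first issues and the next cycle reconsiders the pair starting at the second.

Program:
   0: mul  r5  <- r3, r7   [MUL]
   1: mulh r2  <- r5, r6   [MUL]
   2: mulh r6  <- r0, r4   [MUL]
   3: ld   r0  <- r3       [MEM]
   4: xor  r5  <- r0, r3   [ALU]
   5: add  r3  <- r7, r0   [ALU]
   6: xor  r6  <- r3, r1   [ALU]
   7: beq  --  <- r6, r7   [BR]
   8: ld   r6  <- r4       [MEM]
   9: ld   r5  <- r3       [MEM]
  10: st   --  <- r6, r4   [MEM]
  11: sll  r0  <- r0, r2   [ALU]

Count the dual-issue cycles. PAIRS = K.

#0 head=0: mul i0 no-port MUL/MUL
#1 head=1: mulh i1 no-port MUL/MUL
#2 head=2: mulh/ld i2&i3 dual
#3 head=4: xor/add i4&i5 dual
#4 head=6: xor i6 RAW r6
#5 head=7: beq/ld i7&i8 dual
#6 head=9: ld i9 no-port MEM/MEM
#7 head=10: st/sll i10&i11 dual

PAIRS = 4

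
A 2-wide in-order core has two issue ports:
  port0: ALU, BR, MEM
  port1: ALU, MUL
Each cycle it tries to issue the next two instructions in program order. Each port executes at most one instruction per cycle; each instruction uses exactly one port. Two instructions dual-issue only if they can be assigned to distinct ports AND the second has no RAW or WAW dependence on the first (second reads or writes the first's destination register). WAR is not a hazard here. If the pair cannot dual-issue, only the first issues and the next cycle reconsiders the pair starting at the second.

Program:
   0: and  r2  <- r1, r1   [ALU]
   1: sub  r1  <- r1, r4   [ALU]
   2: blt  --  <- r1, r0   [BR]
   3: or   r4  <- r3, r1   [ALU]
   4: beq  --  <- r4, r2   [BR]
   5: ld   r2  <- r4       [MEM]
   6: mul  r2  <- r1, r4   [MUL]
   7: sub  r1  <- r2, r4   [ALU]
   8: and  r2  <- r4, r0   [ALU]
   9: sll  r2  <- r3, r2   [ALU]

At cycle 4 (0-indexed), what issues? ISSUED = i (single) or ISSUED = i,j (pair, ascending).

0. and.ALU+sub.ALU @i0,i1  | 2-wide
1. blt.BR+or.ALU @i2,i3  | 2-wide
2. beq.BR @i4  | no-port BR/MEM
3. ld.MEM @i5  | WAW r2
4. mul.MUL @i6  | RAW r2
5. sub.ALU+and.ALU @i7,i8  | 2-wide
6. sll.ALU @i9  | tail

ISSUED = 6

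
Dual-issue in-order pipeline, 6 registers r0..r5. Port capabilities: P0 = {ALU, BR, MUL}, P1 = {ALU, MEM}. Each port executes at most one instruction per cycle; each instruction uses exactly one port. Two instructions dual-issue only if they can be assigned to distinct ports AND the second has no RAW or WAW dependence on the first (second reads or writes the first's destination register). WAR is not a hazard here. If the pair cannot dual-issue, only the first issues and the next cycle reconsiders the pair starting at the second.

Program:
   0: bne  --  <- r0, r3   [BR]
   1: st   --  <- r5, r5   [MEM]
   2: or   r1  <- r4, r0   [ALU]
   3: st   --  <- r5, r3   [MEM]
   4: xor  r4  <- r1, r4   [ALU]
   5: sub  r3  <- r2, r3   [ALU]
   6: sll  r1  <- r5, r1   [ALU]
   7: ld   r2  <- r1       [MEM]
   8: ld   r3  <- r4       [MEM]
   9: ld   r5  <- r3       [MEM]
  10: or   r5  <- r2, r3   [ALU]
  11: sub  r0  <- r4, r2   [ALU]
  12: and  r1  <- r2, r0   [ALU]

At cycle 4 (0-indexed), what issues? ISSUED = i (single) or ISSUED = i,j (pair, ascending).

ISSUED = 7

c0: i0,i1 bne.BR;st.MEM  dual
c1: i2,i3 or.ALU;st.MEM  dual
c2: i4,i5 xor.ALU;sub.ALU  dual
c3: i6 sll.ALU  RAW r1
c4: i7 ld.MEM  no-port MEM/MEM
c5: i8 ld.MEM  no-port MEM/MEM
c6: i9 ld.MEM  WAW r5
c7: i10,i11 or.ALU;sub.ALU  dual
c8: i12 and.ALU  tail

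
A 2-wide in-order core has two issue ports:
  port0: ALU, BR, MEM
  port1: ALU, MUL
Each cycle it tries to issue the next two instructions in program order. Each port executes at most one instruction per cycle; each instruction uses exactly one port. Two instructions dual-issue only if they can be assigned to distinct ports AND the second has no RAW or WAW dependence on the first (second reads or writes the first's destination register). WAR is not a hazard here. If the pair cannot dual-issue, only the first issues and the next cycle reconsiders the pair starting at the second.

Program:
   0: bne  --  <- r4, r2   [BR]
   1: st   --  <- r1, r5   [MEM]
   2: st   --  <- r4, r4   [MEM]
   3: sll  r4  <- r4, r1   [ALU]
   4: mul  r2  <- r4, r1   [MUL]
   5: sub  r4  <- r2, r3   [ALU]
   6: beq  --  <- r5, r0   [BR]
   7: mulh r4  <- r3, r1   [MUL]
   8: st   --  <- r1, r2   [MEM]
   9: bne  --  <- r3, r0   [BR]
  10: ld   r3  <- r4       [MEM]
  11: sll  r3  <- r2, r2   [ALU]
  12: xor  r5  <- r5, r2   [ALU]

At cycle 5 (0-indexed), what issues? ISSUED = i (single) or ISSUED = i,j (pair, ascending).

ISSUED = 7,8

  cy0 -> i0 (bne) no-port BR/MEM
  cy1 -> i1 (st) no-port MEM/MEM
  cy2 -> i2+i3 (st;sll) dual
  cy3 -> i4 (mul) RAW r2
  cy4 -> i5+i6 (sub;beq) dual
  cy5 -> i7+i8 (mulh;st) dual
  cy6 -> i9 (bne) no-port BR/MEM
  cy7 -> i10 (ld) WAW r3
  cy8 -> i11+i12 (sll;xor) dual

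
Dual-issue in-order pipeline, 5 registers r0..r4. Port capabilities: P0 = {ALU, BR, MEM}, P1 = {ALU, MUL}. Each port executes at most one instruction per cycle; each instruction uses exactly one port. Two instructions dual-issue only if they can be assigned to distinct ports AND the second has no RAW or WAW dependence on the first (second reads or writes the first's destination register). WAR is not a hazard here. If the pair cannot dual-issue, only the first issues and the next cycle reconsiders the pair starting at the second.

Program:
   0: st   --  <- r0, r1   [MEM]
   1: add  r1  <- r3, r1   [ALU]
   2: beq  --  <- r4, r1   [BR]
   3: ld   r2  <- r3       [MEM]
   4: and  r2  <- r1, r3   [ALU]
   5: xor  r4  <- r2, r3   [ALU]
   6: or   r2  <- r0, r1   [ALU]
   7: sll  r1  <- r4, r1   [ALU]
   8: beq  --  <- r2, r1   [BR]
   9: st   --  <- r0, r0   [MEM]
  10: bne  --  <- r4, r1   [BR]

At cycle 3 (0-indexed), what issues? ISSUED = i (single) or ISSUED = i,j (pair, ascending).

0. st/add @i0/i1  | dual
1. beq @i2  | no-port BR/MEM
2. ld @i3  | WAW r2
3. and @i4  | RAW r2
4. xor/or @i5/i6  | dual
5. sll @i7  | RAW r1
6. beq @i8  | no-port BR/MEM
7. st @i9  | no-port MEM/BR
8. bne @i10  | tail

ISSUED = 4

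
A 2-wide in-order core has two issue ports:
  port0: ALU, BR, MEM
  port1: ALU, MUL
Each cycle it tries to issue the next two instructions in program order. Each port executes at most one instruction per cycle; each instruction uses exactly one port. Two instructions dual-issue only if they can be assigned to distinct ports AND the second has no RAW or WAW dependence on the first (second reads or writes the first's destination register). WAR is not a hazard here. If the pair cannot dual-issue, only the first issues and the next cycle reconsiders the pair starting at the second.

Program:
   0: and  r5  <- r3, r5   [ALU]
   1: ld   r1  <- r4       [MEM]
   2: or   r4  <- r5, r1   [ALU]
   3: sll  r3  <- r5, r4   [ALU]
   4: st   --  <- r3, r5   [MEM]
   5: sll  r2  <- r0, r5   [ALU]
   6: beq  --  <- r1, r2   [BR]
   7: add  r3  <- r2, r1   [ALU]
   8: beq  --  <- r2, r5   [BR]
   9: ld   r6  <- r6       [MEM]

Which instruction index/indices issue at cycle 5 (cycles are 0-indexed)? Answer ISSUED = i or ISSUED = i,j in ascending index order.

ISSUED = 8

c0: i0&i1 and.ALU ld.MEM  dual
c1: i2 or.ALU  RAW r4
c2: i3 sll.ALU  RAW r3
c3: i4&i5 st.MEM sll.ALU  dual
c4: i6&i7 beq.BR add.ALU  dual
c5: i8 beq.BR  no-port BR/MEM
c6: i9 ld.MEM  tail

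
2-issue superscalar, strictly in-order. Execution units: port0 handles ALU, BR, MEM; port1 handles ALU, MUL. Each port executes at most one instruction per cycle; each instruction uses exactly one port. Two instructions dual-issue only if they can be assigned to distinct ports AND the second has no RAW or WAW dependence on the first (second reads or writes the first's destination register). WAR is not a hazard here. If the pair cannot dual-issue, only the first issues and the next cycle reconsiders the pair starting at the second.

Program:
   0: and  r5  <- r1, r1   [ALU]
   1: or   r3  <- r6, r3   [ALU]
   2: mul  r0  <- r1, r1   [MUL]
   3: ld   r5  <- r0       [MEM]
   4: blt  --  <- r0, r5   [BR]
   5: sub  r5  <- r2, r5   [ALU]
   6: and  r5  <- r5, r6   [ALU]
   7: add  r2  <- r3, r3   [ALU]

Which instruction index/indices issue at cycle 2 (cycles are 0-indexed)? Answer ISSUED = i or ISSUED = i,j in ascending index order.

ISSUED = 3

  cy0 -> i0&i1 (and/or) pair
  cy1 -> i2 (mul) RAW r0
  cy2 -> i3 (ld) no-port MEM/BR
  cy3 -> i4&i5 (blt/sub) pair
  cy4 -> i6&i7 (and/add) pair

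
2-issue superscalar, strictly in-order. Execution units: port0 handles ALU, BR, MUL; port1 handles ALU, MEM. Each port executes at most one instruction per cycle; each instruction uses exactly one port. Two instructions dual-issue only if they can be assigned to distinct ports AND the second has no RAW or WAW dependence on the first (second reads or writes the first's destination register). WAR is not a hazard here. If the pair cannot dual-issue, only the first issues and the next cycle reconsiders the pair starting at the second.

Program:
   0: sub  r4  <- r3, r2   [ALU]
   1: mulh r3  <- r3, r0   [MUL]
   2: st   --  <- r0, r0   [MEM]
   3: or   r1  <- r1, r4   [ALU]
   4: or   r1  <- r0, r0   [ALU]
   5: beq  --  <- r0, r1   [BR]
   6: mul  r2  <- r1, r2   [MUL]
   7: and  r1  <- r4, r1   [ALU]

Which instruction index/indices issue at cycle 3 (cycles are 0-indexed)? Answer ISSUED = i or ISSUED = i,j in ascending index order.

c0: i0,i1 sub.ALU mulh.MUL  2-wide
c1: i2,i3 st.MEM or.ALU  2-wide
c2: i4 or.ALU  RAW r1
c3: i5 beq.BR  no-port BR/MUL
c4: i6,i7 mul.MUL and.ALU  2-wide

ISSUED = 5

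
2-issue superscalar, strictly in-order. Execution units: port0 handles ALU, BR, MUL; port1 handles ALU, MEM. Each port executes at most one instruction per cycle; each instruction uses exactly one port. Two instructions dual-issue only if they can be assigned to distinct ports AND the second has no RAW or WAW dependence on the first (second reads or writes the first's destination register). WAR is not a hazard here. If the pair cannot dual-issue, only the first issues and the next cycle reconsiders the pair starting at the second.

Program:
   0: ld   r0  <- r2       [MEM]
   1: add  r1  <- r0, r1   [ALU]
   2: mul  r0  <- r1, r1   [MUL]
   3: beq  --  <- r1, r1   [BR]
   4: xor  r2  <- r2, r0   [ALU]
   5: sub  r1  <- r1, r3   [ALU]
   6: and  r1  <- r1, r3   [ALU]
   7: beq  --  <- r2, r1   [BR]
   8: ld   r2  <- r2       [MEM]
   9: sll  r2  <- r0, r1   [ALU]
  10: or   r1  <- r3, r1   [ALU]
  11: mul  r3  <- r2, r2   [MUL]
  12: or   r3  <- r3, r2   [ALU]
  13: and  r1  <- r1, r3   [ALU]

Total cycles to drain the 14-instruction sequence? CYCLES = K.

#0 head=0: ld i0 RAW r0
#1 head=1: add i1 RAW r1
#2 head=2: mul i2 no-port MUL/BR
#3 head=3: beq xor i3,i4 dual
#4 head=5: sub i5 RAW+WAW r1
#5 head=6: and i6 RAW r1
#6 head=7: beq ld i7,i8 dual
#7 head=9: sll or i9,i10 dual
#8 head=11: mul i11 RAW+WAW r3
#9 head=12: or i12 RAW r3
#10 head=13: and i13 tail

CYCLES = 11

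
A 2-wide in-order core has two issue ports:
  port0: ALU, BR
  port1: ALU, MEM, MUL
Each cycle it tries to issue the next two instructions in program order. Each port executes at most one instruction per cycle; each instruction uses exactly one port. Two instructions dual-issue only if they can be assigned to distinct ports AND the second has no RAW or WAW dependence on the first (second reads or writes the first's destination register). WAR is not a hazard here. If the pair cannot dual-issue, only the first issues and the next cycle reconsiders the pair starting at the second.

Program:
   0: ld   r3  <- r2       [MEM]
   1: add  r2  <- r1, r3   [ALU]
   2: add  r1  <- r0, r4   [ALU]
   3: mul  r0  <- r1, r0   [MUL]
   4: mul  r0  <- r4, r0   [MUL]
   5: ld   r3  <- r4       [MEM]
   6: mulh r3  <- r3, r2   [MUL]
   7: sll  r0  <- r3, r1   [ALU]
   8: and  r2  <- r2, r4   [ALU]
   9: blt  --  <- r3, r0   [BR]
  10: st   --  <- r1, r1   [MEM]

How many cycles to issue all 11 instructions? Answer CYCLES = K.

[0] i0  ld.MEM  -- RAW r3
[1] i1/i2  add.ALU/add.ALU  -- dual
[2] i3  mul.MUL  -- no-port MUL/MUL
[3] i4  mul.MUL  -- no-port MUL/MEM
[4] i5  ld.MEM  -- no-port MEM/MUL
[5] i6  mulh.MUL  -- RAW r3
[6] i7/i8  sll.ALU/and.ALU  -- dual
[7] i9/i10  blt.BR/st.MEM  -- dual

CYCLES = 8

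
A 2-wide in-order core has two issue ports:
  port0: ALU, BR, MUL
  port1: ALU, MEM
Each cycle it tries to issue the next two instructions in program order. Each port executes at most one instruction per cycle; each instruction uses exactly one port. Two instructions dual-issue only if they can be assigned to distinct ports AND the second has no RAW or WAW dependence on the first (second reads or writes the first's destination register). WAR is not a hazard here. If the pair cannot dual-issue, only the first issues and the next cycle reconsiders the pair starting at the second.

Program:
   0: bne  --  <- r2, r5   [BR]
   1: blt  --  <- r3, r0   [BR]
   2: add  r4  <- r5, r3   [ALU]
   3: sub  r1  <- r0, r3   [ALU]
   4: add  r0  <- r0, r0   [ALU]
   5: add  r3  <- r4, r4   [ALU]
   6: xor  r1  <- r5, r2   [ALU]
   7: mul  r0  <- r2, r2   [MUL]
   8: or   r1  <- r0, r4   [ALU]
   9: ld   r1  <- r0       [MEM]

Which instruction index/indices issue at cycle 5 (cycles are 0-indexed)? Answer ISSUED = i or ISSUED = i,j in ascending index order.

ISSUED = 8

#0 head=0: bne i0 no-port BR/BR
#1 head=1: blt add i1/i2 dual
#2 head=3: sub add i3/i4 dual
#3 head=5: add xor i5/i6 dual
#4 head=7: mul i7 RAW r0
#5 head=8: or i8 WAW r1
#6 head=9: ld i9 tail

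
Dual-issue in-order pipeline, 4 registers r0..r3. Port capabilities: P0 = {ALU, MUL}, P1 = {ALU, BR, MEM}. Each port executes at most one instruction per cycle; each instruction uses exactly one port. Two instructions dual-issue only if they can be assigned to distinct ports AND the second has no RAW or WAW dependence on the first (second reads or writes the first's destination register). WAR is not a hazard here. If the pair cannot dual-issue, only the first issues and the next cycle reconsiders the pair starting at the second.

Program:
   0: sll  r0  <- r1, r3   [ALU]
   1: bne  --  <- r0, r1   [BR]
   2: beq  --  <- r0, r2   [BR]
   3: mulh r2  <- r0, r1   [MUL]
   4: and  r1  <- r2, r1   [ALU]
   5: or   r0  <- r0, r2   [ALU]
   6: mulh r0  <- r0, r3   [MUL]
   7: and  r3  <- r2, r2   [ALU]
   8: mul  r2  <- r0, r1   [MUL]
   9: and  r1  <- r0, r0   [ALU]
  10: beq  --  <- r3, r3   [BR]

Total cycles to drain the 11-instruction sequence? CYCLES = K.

  cy0 -> i0 (sll.ALU) RAW r0
  cy1 -> i1 (bne.BR) no-port BR/BR
  cy2 -> i2&i3 (beq.BR+mulh.MUL) pair
  cy3 -> i4&i5 (and.ALU+or.ALU) pair
  cy4 -> i6&i7 (mulh.MUL+and.ALU) pair
  cy5 -> i8&i9 (mul.MUL+and.ALU) pair
  cy6 -> i10 (beq.BR) tail

CYCLES = 7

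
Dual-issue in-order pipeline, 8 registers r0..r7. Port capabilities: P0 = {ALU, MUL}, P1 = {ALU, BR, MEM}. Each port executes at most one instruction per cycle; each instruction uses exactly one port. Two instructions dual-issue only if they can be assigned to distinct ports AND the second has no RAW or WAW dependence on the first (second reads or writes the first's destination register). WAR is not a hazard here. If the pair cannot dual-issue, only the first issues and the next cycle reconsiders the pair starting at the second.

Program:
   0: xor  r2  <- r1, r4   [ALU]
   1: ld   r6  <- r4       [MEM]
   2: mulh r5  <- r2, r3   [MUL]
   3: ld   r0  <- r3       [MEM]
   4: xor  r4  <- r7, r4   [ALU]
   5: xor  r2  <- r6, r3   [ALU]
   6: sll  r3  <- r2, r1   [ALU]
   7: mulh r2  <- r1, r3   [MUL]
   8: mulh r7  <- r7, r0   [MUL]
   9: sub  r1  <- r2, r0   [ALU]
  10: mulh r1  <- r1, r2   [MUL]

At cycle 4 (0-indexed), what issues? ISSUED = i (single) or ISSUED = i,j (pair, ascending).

ISSUED = 7

  cy0 -> i0,i1 (xor.ALU/ld.MEM) dual
  cy1 -> i2,i3 (mulh.MUL/ld.MEM) dual
  cy2 -> i4,i5 (xor.ALU/xor.ALU) dual
  cy3 -> i6 (sll.ALU) RAW r3
  cy4 -> i7 (mulh.MUL) no-port MUL/MUL
  cy5 -> i8,i9 (mulh.MUL/sub.ALU) dual
  cy6 -> i10 (mulh.MUL) tail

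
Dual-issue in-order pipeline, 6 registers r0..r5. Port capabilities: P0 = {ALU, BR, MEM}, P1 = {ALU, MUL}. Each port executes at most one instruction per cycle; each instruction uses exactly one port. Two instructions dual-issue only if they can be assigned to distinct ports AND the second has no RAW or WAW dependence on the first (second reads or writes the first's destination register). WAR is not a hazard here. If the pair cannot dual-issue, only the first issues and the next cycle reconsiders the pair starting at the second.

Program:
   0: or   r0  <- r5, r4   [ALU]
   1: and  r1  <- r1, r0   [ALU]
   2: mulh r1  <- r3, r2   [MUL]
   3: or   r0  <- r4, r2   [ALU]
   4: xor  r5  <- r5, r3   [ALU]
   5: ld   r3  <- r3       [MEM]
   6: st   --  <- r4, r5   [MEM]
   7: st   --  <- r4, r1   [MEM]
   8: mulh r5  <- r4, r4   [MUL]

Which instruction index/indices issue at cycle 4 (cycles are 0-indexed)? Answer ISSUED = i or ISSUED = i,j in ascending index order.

#0 head=0: or.ALU i0 RAW r0
#1 head=1: and.ALU i1 WAW r1
#2 head=2: mulh.MUL or.ALU i2/i3 pair
#3 head=4: xor.ALU ld.MEM i4/i5 pair
#4 head=6: st.MEM i6 no-port MEM/MEM
#5 head=7: st.MEM mulh.MUL i7/i8 pair

ISSUED = 6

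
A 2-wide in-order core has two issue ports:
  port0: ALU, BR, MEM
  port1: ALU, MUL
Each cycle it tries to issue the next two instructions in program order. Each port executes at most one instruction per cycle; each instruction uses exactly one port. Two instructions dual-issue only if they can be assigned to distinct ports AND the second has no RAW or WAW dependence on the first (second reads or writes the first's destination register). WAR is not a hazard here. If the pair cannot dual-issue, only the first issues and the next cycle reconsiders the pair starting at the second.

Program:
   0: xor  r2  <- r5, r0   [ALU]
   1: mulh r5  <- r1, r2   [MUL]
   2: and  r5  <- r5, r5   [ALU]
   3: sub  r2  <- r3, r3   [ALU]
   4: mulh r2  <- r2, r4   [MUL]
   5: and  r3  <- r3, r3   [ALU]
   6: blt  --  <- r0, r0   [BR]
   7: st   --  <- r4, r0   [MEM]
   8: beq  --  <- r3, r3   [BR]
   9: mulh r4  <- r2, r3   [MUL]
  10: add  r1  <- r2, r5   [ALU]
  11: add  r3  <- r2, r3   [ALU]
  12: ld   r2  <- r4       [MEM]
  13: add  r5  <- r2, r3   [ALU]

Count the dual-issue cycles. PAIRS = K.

PAIRS = 4

0. xor.ALU @i0  | RAW r2
1. mulh.MUL @i1  | RAW+WAW r5
2. and.ALU;sub.ALU @i2+i3  | dual
3. mulh.MUL;and.ALU @i4+i5  | dual
4. blt.BR @i6  | no-port BR/MEM
5. st.MEM @i7  | no-port MEM/BR
6. beq.BR;mulh.MUL @i8+i9  | dual
7. add.ALU;add.ALU @i10+i11  | dual
8. ld.MEM @i12  | RAW r2
9. add.ALU @i13  | tail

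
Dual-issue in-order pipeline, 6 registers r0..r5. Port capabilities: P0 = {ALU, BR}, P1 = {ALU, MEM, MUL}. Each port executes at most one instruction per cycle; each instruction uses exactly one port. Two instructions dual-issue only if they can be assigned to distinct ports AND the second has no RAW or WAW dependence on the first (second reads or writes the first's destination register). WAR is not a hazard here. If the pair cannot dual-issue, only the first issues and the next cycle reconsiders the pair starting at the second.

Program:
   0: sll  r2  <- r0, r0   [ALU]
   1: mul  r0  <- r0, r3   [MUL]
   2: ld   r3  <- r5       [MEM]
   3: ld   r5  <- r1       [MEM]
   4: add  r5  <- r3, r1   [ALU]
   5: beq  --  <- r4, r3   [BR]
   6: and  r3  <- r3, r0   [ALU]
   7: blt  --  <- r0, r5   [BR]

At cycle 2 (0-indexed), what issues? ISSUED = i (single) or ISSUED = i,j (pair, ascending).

ISSUED = 3

#0 head=0: sll/mul i0/i1 pair
#1 head=2: ld i2 no-port MEM/MEM
#2 head=3: ld i3 WAW r5
#3 head=4: add/beq i4/i5 pair
#4 head=6: and/blt i6/i7 pair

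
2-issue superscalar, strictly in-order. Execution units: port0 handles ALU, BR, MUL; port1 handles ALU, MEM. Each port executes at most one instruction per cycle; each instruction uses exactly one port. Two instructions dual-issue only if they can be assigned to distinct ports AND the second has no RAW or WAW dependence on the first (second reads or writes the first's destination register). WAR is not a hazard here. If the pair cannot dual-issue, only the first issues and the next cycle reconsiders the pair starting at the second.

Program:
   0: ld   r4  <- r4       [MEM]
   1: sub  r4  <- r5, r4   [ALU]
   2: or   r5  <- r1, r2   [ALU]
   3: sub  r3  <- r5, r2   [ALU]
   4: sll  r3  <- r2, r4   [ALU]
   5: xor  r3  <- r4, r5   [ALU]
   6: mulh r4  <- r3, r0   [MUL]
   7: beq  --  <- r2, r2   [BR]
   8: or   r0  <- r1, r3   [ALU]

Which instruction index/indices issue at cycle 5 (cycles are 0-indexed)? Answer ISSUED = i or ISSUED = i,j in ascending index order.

ISSUED = 6

0. ld @i0  | RAW+WAW r4
1. sub+or @i1,i2  | pair
2. sub @i3  | WAW r3
3. sll @i4  | WAW r3
4. xor @i5  | RAW r3
5. mulh @i6  | no-port MUL/BR
6. beq+or @i7,i8  | pair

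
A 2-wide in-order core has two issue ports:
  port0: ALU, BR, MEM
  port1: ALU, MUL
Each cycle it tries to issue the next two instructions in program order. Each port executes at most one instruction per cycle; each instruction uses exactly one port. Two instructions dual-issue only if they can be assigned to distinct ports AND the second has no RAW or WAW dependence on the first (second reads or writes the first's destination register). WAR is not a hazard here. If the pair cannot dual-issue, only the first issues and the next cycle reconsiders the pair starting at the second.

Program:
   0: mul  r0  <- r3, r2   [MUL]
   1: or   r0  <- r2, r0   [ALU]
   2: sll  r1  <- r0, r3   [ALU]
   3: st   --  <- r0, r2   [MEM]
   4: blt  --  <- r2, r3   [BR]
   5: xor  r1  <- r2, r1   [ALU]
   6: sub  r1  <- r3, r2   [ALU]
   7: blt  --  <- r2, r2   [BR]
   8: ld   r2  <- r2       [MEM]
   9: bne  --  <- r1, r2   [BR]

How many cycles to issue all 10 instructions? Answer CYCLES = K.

t=0 i0:mul ; RAW+WAW r0
t=1 i1:or ; RAW r0
t=2 i2,i3:sll;st ; pair
t=3 i4,i5:blt;xor ; pair
t=4 i6,i7:sub;blt ; pair
t=5 i8:ld ; no-port MEM/BR
t=6 i9:bne ; tail

CYCLES = 7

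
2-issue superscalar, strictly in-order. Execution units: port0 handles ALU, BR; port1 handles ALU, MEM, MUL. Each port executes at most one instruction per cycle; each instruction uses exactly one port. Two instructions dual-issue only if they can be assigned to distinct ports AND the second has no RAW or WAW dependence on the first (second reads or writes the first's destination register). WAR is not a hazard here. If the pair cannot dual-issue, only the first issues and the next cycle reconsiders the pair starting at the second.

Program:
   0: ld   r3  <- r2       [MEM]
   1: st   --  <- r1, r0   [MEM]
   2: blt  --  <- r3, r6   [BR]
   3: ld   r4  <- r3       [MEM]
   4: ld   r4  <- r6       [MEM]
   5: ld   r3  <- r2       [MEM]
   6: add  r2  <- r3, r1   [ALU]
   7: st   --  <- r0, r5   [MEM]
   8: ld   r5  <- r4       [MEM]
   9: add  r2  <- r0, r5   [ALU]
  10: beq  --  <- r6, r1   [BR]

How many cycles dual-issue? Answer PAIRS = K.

t=0 i0:ld ; no-port MEM/MEM
t=1 i1&i2:st blt ; pair
t=2 i3:ld ; no-port MEM/MEM
t=3 i4:ld ; no-port MEM/MEM
t=4 i5:ld ; RAW r3
t=5 i6&i7:add st ; pair
t=6 i8:ld ; RAW r5
t=7 i9&i10:add beq ; pair

PAIRS = 3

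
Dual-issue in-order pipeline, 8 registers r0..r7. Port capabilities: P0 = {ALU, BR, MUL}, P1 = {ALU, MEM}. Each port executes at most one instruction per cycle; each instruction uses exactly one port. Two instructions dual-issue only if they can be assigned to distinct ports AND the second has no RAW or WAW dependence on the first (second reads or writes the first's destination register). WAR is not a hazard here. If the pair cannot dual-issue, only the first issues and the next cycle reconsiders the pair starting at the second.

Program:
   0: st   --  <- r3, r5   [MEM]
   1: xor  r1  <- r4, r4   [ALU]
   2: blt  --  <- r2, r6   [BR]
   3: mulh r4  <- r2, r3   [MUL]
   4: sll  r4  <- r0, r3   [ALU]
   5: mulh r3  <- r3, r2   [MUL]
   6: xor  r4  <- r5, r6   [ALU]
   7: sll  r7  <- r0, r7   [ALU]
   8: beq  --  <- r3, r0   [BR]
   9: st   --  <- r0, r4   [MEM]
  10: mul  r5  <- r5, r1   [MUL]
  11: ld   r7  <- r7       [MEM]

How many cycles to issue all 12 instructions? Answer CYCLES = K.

CYCLES = 7

t=0 i0&i1:st.MEM xor.ALU ; 2-wide
t=1 i2:blt.BR ; no-port BR/MUL
t=2 i3:mulh.MUL ; WAW r4
t=3 i4&i5:sll.ALU mulh.MUL ; 2-wide
t=4 i6&i7:xor.ALU sll.ALU ; 2-wide
t=5 i8&i9:beq.BR st.MEM ; 2-wide
t=6 i10&i11:mul.MUL ld.MEM ; 2-wide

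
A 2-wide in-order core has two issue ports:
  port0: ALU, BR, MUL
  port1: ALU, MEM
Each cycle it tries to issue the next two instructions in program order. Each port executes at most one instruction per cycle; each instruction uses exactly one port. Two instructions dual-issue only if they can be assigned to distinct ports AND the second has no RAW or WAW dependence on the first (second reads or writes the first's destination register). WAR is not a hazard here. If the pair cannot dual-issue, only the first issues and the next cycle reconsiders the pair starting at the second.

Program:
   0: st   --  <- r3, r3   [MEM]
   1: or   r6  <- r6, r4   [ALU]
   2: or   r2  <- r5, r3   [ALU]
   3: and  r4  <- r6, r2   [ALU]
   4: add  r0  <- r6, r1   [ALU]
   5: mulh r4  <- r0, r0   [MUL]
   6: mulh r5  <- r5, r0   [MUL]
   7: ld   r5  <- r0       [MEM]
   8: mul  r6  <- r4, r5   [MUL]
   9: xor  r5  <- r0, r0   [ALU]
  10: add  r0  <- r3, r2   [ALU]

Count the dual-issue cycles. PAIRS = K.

t=0 i0/i1:st.MEM or.ALU ; 2-wide
t=1 i2:or.ALU ; RAW r2
t=2 i3/i4:and.ALU add.ALU ; 2-wide
t=3 i5:mulh.MUL ; no-port MUL/MUL
t=4 i6:mulh.MUL ; WAW r5
t=5 i7:ld.MEM ; RAW r5
t=6 i8/i9:mul.MUL xor.ALU ; 2-wide
t=7 i10:add.ALU ; tail

PAIRS = 3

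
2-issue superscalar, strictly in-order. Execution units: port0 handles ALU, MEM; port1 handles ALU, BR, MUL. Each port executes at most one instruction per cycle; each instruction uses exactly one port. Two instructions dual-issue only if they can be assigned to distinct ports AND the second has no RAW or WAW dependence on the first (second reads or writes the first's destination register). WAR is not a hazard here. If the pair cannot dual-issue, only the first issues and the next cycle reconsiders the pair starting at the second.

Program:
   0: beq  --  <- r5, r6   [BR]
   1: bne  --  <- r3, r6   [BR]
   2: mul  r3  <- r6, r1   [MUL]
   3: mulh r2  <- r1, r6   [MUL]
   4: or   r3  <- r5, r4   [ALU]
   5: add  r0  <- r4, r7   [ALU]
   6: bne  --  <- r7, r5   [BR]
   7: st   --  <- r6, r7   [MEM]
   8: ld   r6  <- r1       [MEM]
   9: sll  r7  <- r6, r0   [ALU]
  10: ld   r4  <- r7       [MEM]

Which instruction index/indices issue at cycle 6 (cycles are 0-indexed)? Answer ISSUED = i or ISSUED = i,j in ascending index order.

0. beq @i0  | no-port BR/BR
1. bne @i1  | no-port BR/MUL
2. mul @i2  | no-port MUL/MUL
3. mulh/or @i3&i4  | pair
4. add/bne @i5&i6  | pair
5. st @i7  | no-port MEM/MEM
6. ld @i8  | RAW r6
7. sll @i9  | RAW r7
8. ld @i10  | tail

ISSUED = 8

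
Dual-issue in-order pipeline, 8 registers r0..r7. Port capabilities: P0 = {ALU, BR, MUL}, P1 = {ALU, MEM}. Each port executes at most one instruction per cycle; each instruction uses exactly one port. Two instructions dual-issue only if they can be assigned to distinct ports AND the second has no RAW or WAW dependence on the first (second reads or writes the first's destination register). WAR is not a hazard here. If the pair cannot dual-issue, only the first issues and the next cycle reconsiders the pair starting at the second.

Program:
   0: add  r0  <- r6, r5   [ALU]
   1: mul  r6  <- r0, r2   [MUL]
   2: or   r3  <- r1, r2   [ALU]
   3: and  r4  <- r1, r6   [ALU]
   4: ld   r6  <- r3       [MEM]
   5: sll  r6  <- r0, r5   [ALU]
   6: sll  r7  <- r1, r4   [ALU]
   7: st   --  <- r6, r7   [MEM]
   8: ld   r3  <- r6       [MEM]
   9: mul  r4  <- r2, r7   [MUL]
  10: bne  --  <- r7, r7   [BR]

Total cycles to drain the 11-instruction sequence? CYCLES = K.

CYCLES = 7

#0 head=0: add i0 RAW r0
#1 head=1: mul or i1,i2 dual
#2 head=3: and ld i3,i4 dual
#3 head=5: sll sll i5,i6 dual
#4 head=7: st i7 no-port MEM/MEM
#5 head=8: ld mul i8,i9 dual
#6 head=10: bne i10 tail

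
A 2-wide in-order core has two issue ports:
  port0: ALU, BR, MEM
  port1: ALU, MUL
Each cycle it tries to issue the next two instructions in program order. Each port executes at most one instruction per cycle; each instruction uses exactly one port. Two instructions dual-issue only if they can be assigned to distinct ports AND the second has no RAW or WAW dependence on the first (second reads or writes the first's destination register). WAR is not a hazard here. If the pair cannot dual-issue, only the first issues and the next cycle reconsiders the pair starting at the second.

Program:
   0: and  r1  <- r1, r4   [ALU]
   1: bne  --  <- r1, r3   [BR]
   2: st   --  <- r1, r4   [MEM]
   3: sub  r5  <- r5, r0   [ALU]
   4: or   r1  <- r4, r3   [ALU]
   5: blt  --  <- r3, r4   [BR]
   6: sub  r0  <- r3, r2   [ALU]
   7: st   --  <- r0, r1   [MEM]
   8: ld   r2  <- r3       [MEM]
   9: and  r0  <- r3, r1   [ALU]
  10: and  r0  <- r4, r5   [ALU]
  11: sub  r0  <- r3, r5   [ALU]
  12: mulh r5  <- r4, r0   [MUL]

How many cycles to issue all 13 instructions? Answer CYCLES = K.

t=0 i0:and ; RAW r1
t=1 i1:bne ; no-port BR/MEM
t=2 i2+i3:st+sub ; dual
t=3 i4+i5:or+blt ; dual
t=4 i6:sub ; RAW r0
t=5 i7:st ; no-port MEM/MEM
t=6 i8+i9:ld+and ; dual
t=7 i10:and ; WAW r0
t=8 i11:sub ; RAW r0
t=9 i12:mulh ; tail

CYCLES = 10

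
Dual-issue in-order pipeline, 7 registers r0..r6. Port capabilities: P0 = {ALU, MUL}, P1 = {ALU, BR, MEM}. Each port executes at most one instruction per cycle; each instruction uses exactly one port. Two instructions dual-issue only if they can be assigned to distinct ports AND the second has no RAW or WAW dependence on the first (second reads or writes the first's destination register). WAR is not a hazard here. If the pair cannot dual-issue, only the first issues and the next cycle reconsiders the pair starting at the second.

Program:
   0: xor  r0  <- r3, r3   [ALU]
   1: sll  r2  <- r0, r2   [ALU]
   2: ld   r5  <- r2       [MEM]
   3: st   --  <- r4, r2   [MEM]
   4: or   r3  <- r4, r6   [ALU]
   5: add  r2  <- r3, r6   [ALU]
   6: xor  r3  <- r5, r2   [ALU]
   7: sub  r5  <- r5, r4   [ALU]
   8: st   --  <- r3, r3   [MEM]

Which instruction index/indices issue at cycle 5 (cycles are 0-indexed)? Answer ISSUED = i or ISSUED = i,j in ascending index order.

ISSUED = 6,7

c0: i0 xor.ALU  RAW r0
c1: i1 sll.ALU  RAW r2
c2: i2 ld.MEM  no-port MEM/MEM
c3: i3/i4 st.MEM+or.ALU  2-wide
c4: i5 add.ALU  RAW r2
c5: i6/i7 xor.ALU+sub.ALU  2-wide
c6: i8 st.MEM  tail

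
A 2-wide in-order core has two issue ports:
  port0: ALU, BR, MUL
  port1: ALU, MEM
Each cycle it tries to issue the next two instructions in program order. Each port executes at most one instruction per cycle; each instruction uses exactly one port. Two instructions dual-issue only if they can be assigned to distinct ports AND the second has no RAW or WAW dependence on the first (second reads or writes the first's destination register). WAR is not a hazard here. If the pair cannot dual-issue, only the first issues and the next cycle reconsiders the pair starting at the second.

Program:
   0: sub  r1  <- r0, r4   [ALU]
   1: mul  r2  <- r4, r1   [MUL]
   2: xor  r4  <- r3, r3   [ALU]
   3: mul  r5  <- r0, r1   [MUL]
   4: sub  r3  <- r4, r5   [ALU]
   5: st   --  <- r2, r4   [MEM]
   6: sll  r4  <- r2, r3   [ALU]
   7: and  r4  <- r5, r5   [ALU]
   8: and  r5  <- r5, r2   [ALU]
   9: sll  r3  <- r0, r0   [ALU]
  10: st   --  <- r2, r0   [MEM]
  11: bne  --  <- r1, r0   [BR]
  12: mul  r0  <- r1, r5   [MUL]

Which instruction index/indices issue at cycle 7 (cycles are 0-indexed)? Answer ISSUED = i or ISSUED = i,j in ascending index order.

ISSUED = 11

c0: i0 sub.ALU  RAW r1
c1: i1&i2 mul.MUL;xor.ALU  dual
c2: i3 mul.MUL  RAW r5
c3: i4&i5 sub.ALU;st.MEM  dual
c4: i6 sll.ALU  WAW r4
c5: i7&i8 and.ALU;and.ALU  dual
c6: i9&i10 sll.ALU;st.MEM  dual
c7: i11 bne.BR  no-port BR/MUL
c8: i12 mul.MUL  tail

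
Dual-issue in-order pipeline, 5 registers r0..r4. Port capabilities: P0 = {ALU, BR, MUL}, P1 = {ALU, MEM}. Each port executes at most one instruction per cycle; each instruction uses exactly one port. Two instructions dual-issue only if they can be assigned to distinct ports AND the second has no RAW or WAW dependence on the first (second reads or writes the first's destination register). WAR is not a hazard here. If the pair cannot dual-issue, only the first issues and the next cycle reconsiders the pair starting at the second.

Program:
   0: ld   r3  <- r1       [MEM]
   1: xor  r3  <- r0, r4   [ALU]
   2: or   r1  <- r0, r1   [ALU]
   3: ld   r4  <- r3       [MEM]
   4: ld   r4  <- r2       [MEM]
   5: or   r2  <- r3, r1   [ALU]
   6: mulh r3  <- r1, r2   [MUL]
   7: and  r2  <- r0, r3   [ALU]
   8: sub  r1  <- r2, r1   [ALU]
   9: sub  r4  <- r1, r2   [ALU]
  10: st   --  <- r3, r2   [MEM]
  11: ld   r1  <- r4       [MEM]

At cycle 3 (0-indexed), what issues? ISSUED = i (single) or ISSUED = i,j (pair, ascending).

ISSUED = 4,5

  cy0 -> i0 (ld.MEM) WAW r3
  cy1 -> i1&i2 (xor.ALU;or.ALU) pair
  cy2 -> i3 (ld.MEM) no-port MEM/MEM
  cy3 -> i4&i5 (ld.MEM;or.ALU) pair
  cy4 -> i6 (mulh.MUL) RAW r3
  cy5 -> i7 (and.ALU) RAW r2
  cy6 -> i8 (sub.ALU) RAW r1
  cy7 -> i9&i10 (sub.ALU;st.MEM) pair
  cy8 -> i11 (ld.MEM) tail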